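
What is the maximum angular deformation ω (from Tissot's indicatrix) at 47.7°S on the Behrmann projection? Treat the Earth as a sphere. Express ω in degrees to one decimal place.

28.6°

Behrmann is a cylindrical equal-area projection with standard parallels at ±30°. Cylindrical equal-area (φ₀ = 30°): h = cos φ / cos 30° along meridians, k = cos 30° / cos φ along parallels; h·k = 1.
At 47.7°: h = 0.7771, k = 1.287; principal scales a = 1.287, b = 0.7771.
sin(ω/2) = (a − b)/(a + b) = 0.5097/2.064 = 0.2469, so ω = 2 arcsin(0.2469) ≈ 28.6°.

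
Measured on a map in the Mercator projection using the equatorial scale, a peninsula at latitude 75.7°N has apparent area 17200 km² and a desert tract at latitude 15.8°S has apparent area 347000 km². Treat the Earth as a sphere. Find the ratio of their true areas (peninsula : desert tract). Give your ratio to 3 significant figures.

0.00327

Mercator's areal exaggeration is sec²φ; hence true area = (apparent area) · cos²φ.
True area of peninsula: 17200 × cos²(75.7°) = 17200 × 0.06101 = 1049 km².
True area of desert tract: 347000 × cos²(15.8°) = 347000 × 0.9259 = 321300 km².
Ratio = 1049 / 321300 ≈ 0.00327.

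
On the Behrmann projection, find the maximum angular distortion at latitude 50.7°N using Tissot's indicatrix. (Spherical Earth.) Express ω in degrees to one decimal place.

Behrmann is a cylindrical equal-area projection with standard parallels at ±30°. For cylindrical equal-area with standard parallel φ₀, h = cos φ / cos φ₀ and k = cos φ₀ / cos φ, so h·k = 1.
At 50.7°: h = 0.7314, k = 1.367; principal scales a = 1.367, b = 0.7314.
sin(ω/2) = (a − b)/(a + b) = 0.6359/2.099 = 0.3030, so ω = 2 arcsin(0.3030) ≈ 35.3°.

35.3°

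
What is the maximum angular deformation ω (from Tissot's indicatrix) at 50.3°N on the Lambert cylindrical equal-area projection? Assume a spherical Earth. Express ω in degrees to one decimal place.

The Lambert cylindrical equal-area projection is the cylindrical equal-area projection with its standard parallel at the equator (φ₀ = 0). Cylindrical equal-area (φ₀ = 0°): h = cos φ / cos 0° along meridians, k = cos 0° / cos φ along parallels; h·k = 1.
At 50.3°: h = 0.6388, k = 1.566; principal scales a = 1.566, b = 0.6388.
sin(ω/2) = (a − b)/(a + b) = 0.9267/2.204 = 0.4204, so ω = 2 arcsin(0.4204) ≈ 49.7°.

49.7°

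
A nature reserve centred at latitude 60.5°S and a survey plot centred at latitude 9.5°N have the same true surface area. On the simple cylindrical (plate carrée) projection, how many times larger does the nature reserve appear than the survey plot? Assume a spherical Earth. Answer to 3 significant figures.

2.00

In the plate carrée (x = Rλ, y = Rφ), meridians are true-scale (h = 1) and parallels are stretched by k = sec φ.
Areal scale at 60.5°: h·k = 1.000 × 2.031 = 2.031.
Areal scale at 9.5°: h·k = 1.000 × 1.014 = 1.014.
Ratio = 2.031/1.014 ≈ 2.00.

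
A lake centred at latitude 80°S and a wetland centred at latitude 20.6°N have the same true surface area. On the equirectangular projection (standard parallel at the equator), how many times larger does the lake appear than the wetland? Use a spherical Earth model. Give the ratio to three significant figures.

For the equirectangular projection with φ₀ = 0 (plate carrée), h = 1 along meridians and k = sec φ along parallels.
Areal scale at 80°: h·k = 1.000 × 5.759 = 5.759.
Areal scale at 20.6°: h·k = 1.000 × 1.068 = 1.068.
Ratio = 5.759/1.068 ≈ 5.39.

5.39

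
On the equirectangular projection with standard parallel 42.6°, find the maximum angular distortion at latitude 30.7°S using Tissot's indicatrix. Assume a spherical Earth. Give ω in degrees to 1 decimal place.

In the equirectangular projection with standard parallel φ₀ = 42.6° (x = Rλ cos φ₀, y = Rφ), meridians are true-scale (h = 1) and the parallel scale is k = cos φ₀ / cos φ.
At 30.7°: h = 1.000, k = 0.8561; principal scales a = 1.000, b = 0.8561.
sin(ω/2) = (a − b)/(a + b) = 0.1439/1.856 = 0.07754, so ω = 2 arcsin(0.07754) ≈ 8.9°.

8.9°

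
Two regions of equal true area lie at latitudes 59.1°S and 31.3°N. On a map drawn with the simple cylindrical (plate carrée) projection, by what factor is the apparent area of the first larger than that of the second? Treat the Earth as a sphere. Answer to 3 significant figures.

In the plate carrée (x = Rλ, y = Rφ), meridians are true-scale (h = 1) and parallels are stretched by k = sec φ.
Areal scale at 59.1°: h·k = 1.000 × 1.947 = 1.947.
Areal scale at 31.3°: h·k = 1.000 × 1.170 = 1.170.
Ratio = 1.947/1.170 ≈ 1.66.

1.66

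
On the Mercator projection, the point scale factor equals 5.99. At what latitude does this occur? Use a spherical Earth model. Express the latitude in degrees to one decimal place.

80.4°

Mercator scale is k = sec φ = 1/cos φ.
1/cos φ = 5.99  ⇒  cos φ = 0.1669  ⇒  φ = arccos(0.1669) ≈ 80.4°.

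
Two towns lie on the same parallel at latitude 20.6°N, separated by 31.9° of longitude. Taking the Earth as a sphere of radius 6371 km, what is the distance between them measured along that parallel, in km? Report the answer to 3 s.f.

3320 km

Arc length along a parallel = R cos φ · Δλ (with Δλ in radians).
= 6371 × cos 20.6° × (31.9° × π/180) = 6371 × 0.9361 × 0.5568 ≈ 3320 km.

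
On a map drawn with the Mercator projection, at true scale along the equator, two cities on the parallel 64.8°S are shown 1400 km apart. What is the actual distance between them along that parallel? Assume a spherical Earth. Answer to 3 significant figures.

Mercator is conformal, so the point scale is isotropic: h = k = sec φ = 1/cos φ.
Along the parallel at 64.8°, map distances are exaggerated by k = sec 64.8° = 2.349.
True distance = 1400 / 2.349 = 1400 × cos 64.8° ≈ 596 km.

596 km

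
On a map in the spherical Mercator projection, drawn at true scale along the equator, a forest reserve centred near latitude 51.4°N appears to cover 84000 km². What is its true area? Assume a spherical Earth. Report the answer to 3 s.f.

Mercator is conformal, so the point scale is isotropic: h = k = sec φ = 1/cos φ.
Areal scale = k² = sec²φ = 1/cos²(51.4°) = 1/0.6239² = 2.569.
True area = apparent / (areal scale) = 84000 / 2.569 ≈ 32700 km².

32700 km²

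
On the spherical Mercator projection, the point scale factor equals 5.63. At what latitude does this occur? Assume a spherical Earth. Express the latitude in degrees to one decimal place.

Mercator scale is k = sec φ = 1/cos φ.
1/cos φ = 5.63  ⇒  cos φ = 0.1776  ⇒  φ = arccos(0.1776) ≈ 79.8°.

79.8°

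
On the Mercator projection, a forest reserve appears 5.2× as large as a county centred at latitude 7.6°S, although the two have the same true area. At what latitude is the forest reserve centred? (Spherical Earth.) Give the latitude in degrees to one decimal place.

64.2°

On Mercator, (apparent₁)/(apparent₂) = sec²φ₁ / sec²φ₂ when true areas are equal.
cos²φ₂ / cos²φ₁ = 5.2  ⇒  cos φ₁ = cos 7.6° / √5.2 = 0.9912/2.280 = 0.4347.
φ₁ = arccos(0.4347) ≈ 64.2°.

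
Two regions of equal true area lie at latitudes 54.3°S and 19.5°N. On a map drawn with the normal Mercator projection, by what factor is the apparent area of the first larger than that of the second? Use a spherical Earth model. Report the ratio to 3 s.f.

2.61

On Mercator, area is exaggerated by sec²φ = 1/cos²φ.
At 54.3°: sec²(54.3°) = 1/0.5835² = 2.937.
At 19.5°: sec²(19.5°) = 1/0.9426² = 1.125.
Ratio = 2.937/1.125 = cos²(19.5°)/cos²(54.3°) ≈ 2.61.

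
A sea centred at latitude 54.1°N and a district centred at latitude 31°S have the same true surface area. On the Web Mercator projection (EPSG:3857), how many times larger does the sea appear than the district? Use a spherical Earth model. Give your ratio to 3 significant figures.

Mercator is conformal with k = sec φ, so areal scale = k² = sec²φ.
At 54.1°: sec²(54.1°) = 1/0.5864² = 2.908.
At 31°: sec²(31°) = 1/0.8572² = 1.361.
Ratio = 2.908/1.361 = cos²(31°)/cos²(54.1°) ≈ 2.14.

2.14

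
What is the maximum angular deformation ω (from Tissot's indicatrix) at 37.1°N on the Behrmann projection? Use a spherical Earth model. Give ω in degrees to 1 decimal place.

The Behrmann projection is cylindrical equal-area with φ₀ = 30°. Cylindrical equal-area (φ₀ = 30°): h = cos φ / cos 30° along meridians, k = cos 30° / cos φ along parallels; h·k = 1.
At 37.1°: h = 0.9210, k = 1.086; principal scales a = 1.086, b = 0.9210.
sin(ω/2) = (a − b)/(a + b) = 0.1648/2.007 = 0.08214, so ω = 2 arcsin(0.08214) ≈ 9.4°.

9.4°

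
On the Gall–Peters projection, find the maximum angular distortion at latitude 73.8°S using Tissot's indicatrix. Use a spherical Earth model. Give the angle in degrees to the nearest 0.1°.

Gall–Peters is a cylindrical equal-area projection with standard parallels at ±45°. A cylindrical equal-area projection with standard parallel φ₀ has meridian scale h = cos φ / cos φ₀ and parallel scale k = cos φ₀ / cos φ (so areas are preserved, h·k = 1).
At 73.8°: h = 0.3946, k = 2.535; principal scales a = 2.535, b = 0.3946.
sin(ω/2) = (a − b)/(a + b) = 2.140/2.929 = 0.7306, so ω = 2 arcsin(0.7306) ≈ 93.9°.

93.9°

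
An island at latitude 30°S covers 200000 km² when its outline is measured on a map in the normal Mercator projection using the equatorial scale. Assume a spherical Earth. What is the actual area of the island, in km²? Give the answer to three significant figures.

150000 km²

Mercator is conformal, so the point scale is isotropic: h = k = sec φ = 1/cos φ.
Areal scale = k² = sec²φ = 1/cos²(30°) = 1/0.8660² = 1.333.
True area = apparent / (areal scale) = 200000 / 1.333 ≈ 150000 km².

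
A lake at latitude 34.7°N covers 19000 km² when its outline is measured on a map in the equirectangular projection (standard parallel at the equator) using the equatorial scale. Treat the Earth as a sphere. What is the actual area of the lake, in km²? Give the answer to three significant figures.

In the plate carrée (x = Rλ, y = Rφ), meridians are true-scale (h = 1) and parallels are stretched by k = sec φ.
Areal scale = h·k = 1 × sec φ; at 34.7°, h = 1.000, k = 1.216, so h·k = 1.216.
True area = apparent / (areal scale) = 19000 / 1.216 ≈ 15600 km².

15600 km²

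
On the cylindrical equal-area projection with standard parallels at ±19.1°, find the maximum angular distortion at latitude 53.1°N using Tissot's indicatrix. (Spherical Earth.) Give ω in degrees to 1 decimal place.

50.3°

Cylindrical equal-area (φ₀ = 19.1°): h = cos φ / cos 19.1° along meridians, k = cos 19.1° / cos φ along parallels; h·k = 1.
At 53.1°: h = 0.6354, k = 1.574; principal scales a = 1.574, b = 0.6354.
sin(ω/2) = (a − b)/(a + b) = 0.9384/2.209 = 0.4248, so ω = 2 arcsin(0.4248) ≈ 50.3°.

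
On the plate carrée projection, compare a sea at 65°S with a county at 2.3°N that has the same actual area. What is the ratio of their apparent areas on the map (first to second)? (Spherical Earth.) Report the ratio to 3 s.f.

In the plate carrée (x = Rλ, y = Rφ), meridians are true-scale (h = 1) and parallels are stretched by k = sec φ.
Areal scale at 65°: h·k = 1.000 × 2.366 = 2.366.
Areal scale at 2.3°: h·k = 1.000 × 1.001 = 1.001.
Ratio = 2.366/1.001 ≈ 2.36.

2.36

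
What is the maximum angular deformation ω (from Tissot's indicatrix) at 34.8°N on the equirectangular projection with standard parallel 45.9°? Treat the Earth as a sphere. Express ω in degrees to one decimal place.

In the equirectangular projection with standard parallel φ₀ = 45.9° (x = Rλ cos φ₀, y = Rφ), meridians are true-scale (h = 1) and the parallel scale is k = cos φ₀ / cos φ.
At 34.8°: h = 1.000, k = 0.8475; principal scales a = 1.000, b = 0.8475.
sin(ω/2) = (a − b)/(a + b) = 0.1525/1.847 = 0.08255, so ω = 2 arcsin(0.08255) ≈ 9.5°.

9.5°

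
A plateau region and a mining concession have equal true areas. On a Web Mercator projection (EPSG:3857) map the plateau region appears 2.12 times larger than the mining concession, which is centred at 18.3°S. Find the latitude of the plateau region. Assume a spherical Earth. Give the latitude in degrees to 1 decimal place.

49.3°

For equal true areas on Mercator, apparent areas scale as sec²φ, so the ratio is cos²φ₂ / cos²φ₁.
cos²φ₂ / cos²φ₁ = 2.12  ⇒  cos φ₁ = cos 18.3° / √2.12 = 0.9494/1.456 = 0.6521.
φ₁ = arccos(0.6521) ≈ 49.3°.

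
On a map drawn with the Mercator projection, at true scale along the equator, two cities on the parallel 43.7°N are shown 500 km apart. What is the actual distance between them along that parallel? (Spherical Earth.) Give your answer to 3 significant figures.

Mercator is conformal, so the point scale is isotropic: h = k = sec φ = 1/cos φ.
Along the parallel at 43.7°, map distances are exaggerated by k = sec 43.7° = 1.383.
True distance = 500 / 1.383 = 500 × cos 43.7° ≈ 361 km.

361 km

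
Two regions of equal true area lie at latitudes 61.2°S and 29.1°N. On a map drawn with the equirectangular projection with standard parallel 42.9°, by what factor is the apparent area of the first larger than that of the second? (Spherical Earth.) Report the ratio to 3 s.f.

In the equirectangular projection with standard parallel φ₀ = 42.9° (x = Rλ cos φ₀, y = Rφ), meridians are true-scale (h = 1) and the parallel scale is k = cos φ₀ / cos φ.
Areal scale at 61.2°: h·k = 1.000 × 1.521 = 1.521.
Areal scale at 29.1°: h·k = 1.000 × 0.8384 = 0.8384.
Ratio = 1.521/0.8384 ≈ 1.81.

1.81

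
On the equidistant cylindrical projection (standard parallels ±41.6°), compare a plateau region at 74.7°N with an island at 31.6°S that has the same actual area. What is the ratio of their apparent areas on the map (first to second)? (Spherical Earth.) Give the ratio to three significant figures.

3.23

With standard parallel φ₀ = 41.6°, the equirectangular projection gives x = Rλ cos φ₀, y = Rφ, so h = 1 and k = cos 41.6° / cos φ.
Areal scale at 74.7°: h·k = 1.000 × 2.834 = 2.834.
Areal scale at 31.6°: h·k = 1.000 × 0.8780 = 0.8780.
Ratio = 2.834/0.8780 ≈ 3.23.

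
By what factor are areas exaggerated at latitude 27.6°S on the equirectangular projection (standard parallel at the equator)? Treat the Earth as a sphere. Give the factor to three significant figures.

1.13

In the plate carrée (x = Rλ, y = Rφ), meridians are true-scale (h = 1) and parallels are stretched by k = sec φ.
Areal scale = h·k = 1 × sec φ; at 27.6°, h = 1.000, k = 1.128, so h·k = 1.128.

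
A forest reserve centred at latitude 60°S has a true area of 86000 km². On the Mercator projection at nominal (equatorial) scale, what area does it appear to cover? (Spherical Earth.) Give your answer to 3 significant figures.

Mercator is conformal, so the point scale is isotropic: h = k = sec φ = 1/cos φ.
Areal scale = k² = sec²φ = 1/cos²(60°) = 1/0.5000² = 4.000.
Apparent area = 86000 × 4.000 ≈ 344000 km².

344000 km²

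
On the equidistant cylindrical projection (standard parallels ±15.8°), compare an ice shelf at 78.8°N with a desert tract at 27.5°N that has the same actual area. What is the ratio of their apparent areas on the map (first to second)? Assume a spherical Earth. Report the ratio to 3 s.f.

With standard parallel φ₀ = 15.8°, the equirectangular projection gives x = Rλ cos φ₀, y = Rφ, so h = 1 and k = cos 15.8° / cos φ.
Areal scale at 78.8°: h·k = 1.000 × 4.954 = 4.954.
Areal scale at 27.5°: h·k = 1.000 × 1.085 = 1.085.
Ratio = 4.954/1.085 ≈ 4.57.

4.57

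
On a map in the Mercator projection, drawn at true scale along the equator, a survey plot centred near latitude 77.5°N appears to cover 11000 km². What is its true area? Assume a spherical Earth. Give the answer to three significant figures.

515 km²

Mercator is conformal, so the point scale is isotropic: h = k = sec φ = 1/cos φ.
Areal scale = k² = sec²φ = 1/cos²(77.5°) = 1/0.2164² = 21.35.
True area = apparent / (areal scale) = 11000 / 21.35 ≈ 515 km².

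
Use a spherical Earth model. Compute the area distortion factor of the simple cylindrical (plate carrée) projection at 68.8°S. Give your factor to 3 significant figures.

Plate carrée maps x = Rλ, y = Rφ. The meridian scale is h = 1 and the parallel scale is k = 1/cos φ = sec φ.
Areal scale = h·k = 1 × sec φ; at 68.8°, h = 1.000, k = 2.765, so h·k = 2.765.

2.77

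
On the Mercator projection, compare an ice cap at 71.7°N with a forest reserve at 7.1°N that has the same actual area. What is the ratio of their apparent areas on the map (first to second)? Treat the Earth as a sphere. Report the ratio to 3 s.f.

9.99

Mercator is conformal with k = sec φ, so areal scale = k² = sec²φ.
At 71.7°: sec²(71.7°) = 1/0.3140² = 10.14.
At 7.1°: sec²(7.1°) = 1/0.9923² = 1.016.
Ratio = 10.14/1.016 = cos²(7.1°)/cos²(71.7°) ≈ 9.99.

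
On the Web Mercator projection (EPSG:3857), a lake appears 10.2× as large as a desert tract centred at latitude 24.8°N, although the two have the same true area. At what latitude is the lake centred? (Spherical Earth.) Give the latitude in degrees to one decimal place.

Mercator areal scale is sec²φ, so apparent-area ratio = sec²φ₁ / sec²φ₂ = cos²φ₂ / cos²φ₁.
cos²φ₂ / cos²φ₁ = 10.2  ⇒  cos φ₁ = cos 24.8° / √10.2 = 0.9078/3.194 = 0.2842.
φ₁ = arccos(0.2842) ≈ 73.5°.

73.5°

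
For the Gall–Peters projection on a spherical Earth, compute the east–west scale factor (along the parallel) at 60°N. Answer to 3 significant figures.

1.41

The Gall–Peters projection is cylindrical equal-area with φ₀ = 45°. Cylindrical equal-area (φ₀ = 45°): h = cos φ / cos 45° along meridians, k = cos 45° / cos φ along parallels; h·k = 1.
k = cos 45° / cos 60° = 0.7071/0.5000 = 1.414.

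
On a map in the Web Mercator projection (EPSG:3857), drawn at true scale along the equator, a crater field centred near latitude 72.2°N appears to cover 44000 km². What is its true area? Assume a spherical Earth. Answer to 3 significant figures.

4110 km²

The Mercator projection is conformal; its linear scale factor is the same in every direction and equals sec φ = 1/cos φ.
Areal scale = k² = sec²φ = 1/cos²(72.2°) = 1/0.3057² = 10.70.
True area = apparent / (areal scale) = 44000 / 10.70 ≈ 4110 km².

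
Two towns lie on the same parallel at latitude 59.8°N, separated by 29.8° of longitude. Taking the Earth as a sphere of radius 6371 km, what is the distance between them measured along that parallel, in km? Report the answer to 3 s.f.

Arc length along a parallel = R cos φ · Δλ (with Δλ in radians).
= 6371 × cos 59.8° × (29.8° × π/180) = 6371 × 0.5030 × 0.5201 ≈ 1670 km.

1670 km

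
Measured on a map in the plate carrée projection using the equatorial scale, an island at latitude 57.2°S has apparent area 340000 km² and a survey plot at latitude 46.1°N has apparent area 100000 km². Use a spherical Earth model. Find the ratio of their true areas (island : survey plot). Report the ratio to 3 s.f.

On the plate carrée, areal scale = h·k = 1 × sec φ, so true area = apparent × cos φ.
True area of island: 340000 × cos(57.2°) = 340000 × 0.5417 = 184200 km².
True area of survey plot: 100000 × cos(46.1°) = 100000 × 0.6934 = 69340 km².
Ratio = 184200 / 69340 ≈ 2.66.

2.66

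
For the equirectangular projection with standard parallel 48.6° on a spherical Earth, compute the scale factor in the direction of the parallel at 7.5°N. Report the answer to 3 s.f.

0.667

In the equirectangular projection with standard parallel φ₀ = 48.6° (x = Rλ cos φ₀, y = Rφ), meridians are true-scale (h = 1) and the parallel scale is k = cos φ₀ / cos φ.
k = cos 48.6° / cos 7.5° = 0.6613/0.9914 = 0.6670.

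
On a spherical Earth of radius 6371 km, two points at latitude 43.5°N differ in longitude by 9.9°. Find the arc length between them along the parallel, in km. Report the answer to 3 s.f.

Arc length along a parallel = R cos φ · Δλ (with Δλ in radians).
= 6371 × cos 43.5° × (9.9° × π/180) = 6371 × 0.7254 × 0.1728 ≈ 799 km.

799 km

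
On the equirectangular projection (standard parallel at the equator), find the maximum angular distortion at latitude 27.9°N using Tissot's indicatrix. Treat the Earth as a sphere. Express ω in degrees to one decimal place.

Plate carrée maps x = Rλ, y = Rφ. The meridian scale is h = 1 and the parallel scale is k = 1/cos φ = sec φ.
At 27.9°: h = 1.000, k = 1.132; principal scales a = 1.132, b = 1.000.
sin(ω/2) = (a − b)/(a + b) = 0.1315/2.132 = 0.06170, so ω = 2 arcsin(0.06170) ≈ 7.1°.

7.1°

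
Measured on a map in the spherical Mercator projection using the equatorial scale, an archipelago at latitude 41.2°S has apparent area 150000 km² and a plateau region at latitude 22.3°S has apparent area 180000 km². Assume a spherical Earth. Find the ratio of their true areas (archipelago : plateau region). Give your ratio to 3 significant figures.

Mercator's areal exaggeration is sec²φ; hence true area = (apparent area) · cos²φ.
True area of archipelago: 150000 × cos²(41.2°) = 150000 × 0.5661 = 84920 km².
True area of plateau region: 180000 × cos²(22.3°) = 180000 × 0.8560 = 154100 km².
Ratio = 84920 / 154100 ≈ 0.551.

0.551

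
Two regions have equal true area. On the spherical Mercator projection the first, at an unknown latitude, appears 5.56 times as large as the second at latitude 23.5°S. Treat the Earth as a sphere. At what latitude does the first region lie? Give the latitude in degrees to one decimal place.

For equal true areas on Mercator, apparent areas scale as sec²φ, so the ratio is cos²φ₂ / cos²φ₁.
cos²φ₂ / cos²φ₁ = 5.56  ⇒  cos φ₁ = cos 23.5° / √5.56 = 0.9171/2.358 = 0.3889.
φ₁ = arccos(0.3889) ≈ 67.1°.

67.1°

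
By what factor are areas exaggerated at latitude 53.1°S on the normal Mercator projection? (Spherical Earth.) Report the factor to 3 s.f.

The Mercator projection is conformal; its linear scale factor is the same in every direction and equals sec φ = 1/cos φ.
Areal scale = k² = sec²φ = 1/cos²(53.1°) = 1/0.6004² = 2.774.

2.77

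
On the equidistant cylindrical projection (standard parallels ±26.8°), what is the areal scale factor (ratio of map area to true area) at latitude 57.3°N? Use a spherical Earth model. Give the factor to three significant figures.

1.65

In the equirectangular projection with standard parallel φ₀ = 26.8° (x = Rλ cos φ₀, y = Rφ), meridians are true-scale (h = 1) and the parallel scale is k = cos φ₀ / cos φ.
Areal scale = h·k = 1 × cos φ₀ / cos φ; at 57.3°, h = 1.000, k = 1.652, so h·k = 1.652.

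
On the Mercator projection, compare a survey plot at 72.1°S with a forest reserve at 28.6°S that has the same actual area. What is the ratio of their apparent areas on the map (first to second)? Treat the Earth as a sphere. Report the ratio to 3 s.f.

8.16

Mercator is conformal with k = sec φ, so areal scale = k² = sec²φ.
At 72.1°: sec²(72.1°) = 1/0.3074² = 10.59.
At 28.6°: sec²(28.6°) = 1/0.8780² = 1.297.
Ratio = 10.59/1.297 = cos²(28.6°)/cos²(72.1°) ≈ 8.16.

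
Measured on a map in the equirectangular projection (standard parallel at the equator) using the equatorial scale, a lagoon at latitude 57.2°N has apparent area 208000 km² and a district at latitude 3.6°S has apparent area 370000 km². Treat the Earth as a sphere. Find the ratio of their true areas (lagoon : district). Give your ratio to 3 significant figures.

0.305

On the plate carrée, areal scale = h·k = 1 × sec φ, so true area = apparent × cos φ.
True area of lagoon: 208000 × cos(57.2°) = 208000 × 0.5417 = 112700 km².
True area of district: 370000 × cos(3.6°) = 370000 × 0.9980 = 369300 km².
Ratio = 112700 / 369300 ≈ 0.305.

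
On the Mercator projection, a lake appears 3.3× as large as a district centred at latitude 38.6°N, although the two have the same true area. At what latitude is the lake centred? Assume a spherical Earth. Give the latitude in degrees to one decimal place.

On Mercator, (apparent₁)/(apparent₂) = sec²φ₁ / sec²φ₂ when true areas are equal.
cos²φ₂ / cos²φ₁ = 3.3  ⇒  cos φ₁ = cos 38.6° / √3.3 = 0.7815/1.817 = 0.4302.
φ₁ = arccos(0.4302) ≈ 64.5°.

64.5°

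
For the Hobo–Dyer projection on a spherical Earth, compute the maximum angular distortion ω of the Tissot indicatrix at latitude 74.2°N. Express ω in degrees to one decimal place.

The Hobo–Dyer projection is cylindrical equal-area with φ₀ = 37.5°. A cylindrical equal-area projection with standard parallel φ₀ has meridian scale h = cos φ / cos φ₀ and parallel scale k = cos φ₀ / cos φ (so areas are preserved, h·k = 1).
At 74.2°: h = 0.3432, k = 2.914; principal scales a = 2.914, b = 0.3432.
sin(ω/2) = (a − b)/(a + b) = 2.571/3.257 = 0.7892, so ω = 2 arcsin(0.7892) ≈ 104.2°.

104.2°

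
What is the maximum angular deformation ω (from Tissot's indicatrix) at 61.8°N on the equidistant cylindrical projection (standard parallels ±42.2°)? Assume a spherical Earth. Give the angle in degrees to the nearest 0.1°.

25.5°

With standard parallel φ₀ = 42.2°, the equirectangular projection gives x = Rλ cos φ₀, y = Rφ, so h = 1 and k = cos 42.2° / cos φ.
At 61.8°: h = 1.000, k = 1.568; principal scales a = 1.568, b = 1.000.
sin(ω/2) = (a − b)/(a + b) = 0.5677/2.568 = 0.2211, so ω = 2 arcsin(0.2211) ≈ 25.5°.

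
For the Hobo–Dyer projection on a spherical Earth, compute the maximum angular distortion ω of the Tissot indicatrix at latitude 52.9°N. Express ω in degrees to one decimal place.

31.0°

The Hobo–Dyer projection is cylindrical equal-area with φ₀ = 37.5°. For cylindrical equal-area with standard parallel φ₀, h = cos φ / cos φ₀ and k = cos φ₀ / cos φ, so h·k = 1.
At 52.9°: h = 0.7603, k = 1.315; principal scales a = 1.315, b = 0.7603.
sin(ω/2) = (a − b)/(a + b) = 0.5549/2.076 = 0.2673, so ω = 2 arcsin(0.2673) ≈ 31.0°.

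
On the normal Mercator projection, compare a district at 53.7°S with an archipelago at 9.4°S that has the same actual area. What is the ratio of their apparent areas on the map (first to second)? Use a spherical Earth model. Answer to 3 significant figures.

2.78

Mercator is conformal with k = sec φ, so areal scale = k² = sec²φ.
At 53.7°: sec²(53.7°) = 1/0.5920² = 2.853.
At 9.4°: sec²(9.4°) = 1/0.9866² = 1.027.
Ratio = 2.853/1.027 = cos²(9.4°)/cos²(53.7°) ≈ 2.78.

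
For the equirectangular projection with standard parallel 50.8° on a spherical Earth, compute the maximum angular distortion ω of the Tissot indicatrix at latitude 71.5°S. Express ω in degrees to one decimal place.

In the equirectangular projection with standard parallel φ₀ = 50.8° (x = Rλ cos φ₀, y = Rφ), meridians are true-scale (h = 1) and the parallel scale is k = cos φ₀ / cos φ.
At 71.5°: h = 1.000, k = 1.992; principal scales a = 1.992, b = 1.000.
sin(ω/2) = (a − b)/(a + b) = 0.9919/2.992 = 0.3315, so ω = 2 arcsin(0.3315) ≈ 38.7°.

38.7°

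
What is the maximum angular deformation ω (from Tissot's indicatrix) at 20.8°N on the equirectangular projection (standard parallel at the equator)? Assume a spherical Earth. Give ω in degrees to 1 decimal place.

In the plate carrée (x = Rλ, y = Rφ), meridians are true-scale (h = 1) and parallels are stretched by k = sec φ.
At 20.8°: h = 1.000, k = 1.070; principal scales a = 1.070, b = 1.000.
sin(ω/2) = (a − b)/(a + b) = 0.06972/2.070 = 0.03368, so ω = 2 arcsin(0.03368) ≈ 3.9°.

3.9°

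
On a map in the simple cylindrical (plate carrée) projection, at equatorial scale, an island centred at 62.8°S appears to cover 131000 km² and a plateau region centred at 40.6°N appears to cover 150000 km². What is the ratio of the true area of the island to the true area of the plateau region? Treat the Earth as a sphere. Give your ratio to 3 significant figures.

On the plate carrée, areal scale = h·k = 1 × sec φ, so true area = apparent × cos φ.
True area of island: 131000 × cos(62.8°) = 131000 × 0.4571 = 59880 km².
True area of plateau region: 150000 × cos(40.6°) = 150000 × 0.7593 = 113900 km².
Ratio = 59880 / 113900 ≈ 0.526.

0.526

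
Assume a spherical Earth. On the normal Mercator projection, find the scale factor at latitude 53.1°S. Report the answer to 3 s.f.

The Mercator projection is conformal; its linear scale factor is the same in every direction and equals sec φ = 1/cos φ.
k = 1/cos 53.1° = 1/0.6004 = 1.666.

1.67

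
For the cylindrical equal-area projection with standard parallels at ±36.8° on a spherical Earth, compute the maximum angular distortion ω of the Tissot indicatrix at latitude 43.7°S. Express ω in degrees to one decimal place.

For cylindrical equal-area with standard parallel φ₀, h = cos φ / cos φ₀ and k = cos φ₀ / cos φ, so h·k = 1.
At 43.7°: h = 0.9029, k = 1.108; principal scales a = 1.108, b = 0.9029.
sin(ω/2) = (a − b)/(a + b) = 0.2047/2.010 = 0.1018, so ω = 2 arcsin(0.1018) ≈ 11.7°.

11.7°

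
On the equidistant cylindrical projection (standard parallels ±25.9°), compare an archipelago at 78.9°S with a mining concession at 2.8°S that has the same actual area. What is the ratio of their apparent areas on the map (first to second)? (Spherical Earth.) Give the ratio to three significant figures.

With standard parallel φ₀ = 25.9°, the equirectangular projection gives x = Rλ cos φ₀, y = Rφ, so h = 1 and k = cos 25.9° / cos φ.
Areal scale at 78.9°: h·k = 1.000 × 4.672 = 4.672.
Areal scale at 2.8°: h·k = 1.000 × 0.9006 = 0.9006.
Ratio = 4.672/0.9006 ≈ 5.19.

5.19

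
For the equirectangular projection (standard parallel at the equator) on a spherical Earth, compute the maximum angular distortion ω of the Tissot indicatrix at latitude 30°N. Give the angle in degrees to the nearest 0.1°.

8.2°

Plate carrée maps x = Rλ, y = Rφ. The meridian scale is h = 1 and the parallel scale is k = 1/cos φ = sec φ.
At 30°: h = 1.000, k = 1.155; principal scales a = 1.155, b = 1.000.
sin(ω/2) = (a − b)/(a + b) = 0.1547/2.155 = 0.07180, so ω = 2 arcsin(0.07180) ≈ 8.2°.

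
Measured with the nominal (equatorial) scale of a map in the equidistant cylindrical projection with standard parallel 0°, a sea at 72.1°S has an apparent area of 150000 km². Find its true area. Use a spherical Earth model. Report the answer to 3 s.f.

Plate carrée maps x = Rλ, y = Rφ. The meridian scale is h = 1 and the parallel scale is k = 1/cos φ = sec φ.
Areal scale = h·k = 1 × sec φ; at 72.1°, h = 1.000, k = 3.254, so h·k = 3.254.
True area = apparent / (areal scale) = 150000 / 3.254 ≈ 46100 km².

46100 km²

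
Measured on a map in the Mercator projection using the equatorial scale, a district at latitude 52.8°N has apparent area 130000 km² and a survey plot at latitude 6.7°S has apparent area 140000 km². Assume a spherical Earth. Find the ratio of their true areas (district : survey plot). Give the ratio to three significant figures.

0.344

Mercator's areal exaggeration is sec²φ; hence true area = (apparent area) · cos²φ.
True area of district: 130000 × cos²(52.8°) = 130000 × 0.3655 = 47520 km².
True area of survey plot: 140000 × cos²(6.7°) = 140000 × 0.9864 = 138100 km².
Ratio = 47520 / 138100 ≈ 0.344.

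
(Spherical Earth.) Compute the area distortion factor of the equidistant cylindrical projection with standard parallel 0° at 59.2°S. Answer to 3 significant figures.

For the equirectangular projection with φ₀ = 0 (plate carrée), h = 1 along meridians and k = sec φ along parallels.
Areal scale = h·k = 1 × sec φ; at 59.2°, h = 1.000, k = 1.953, so h·k = 1.953.

1.95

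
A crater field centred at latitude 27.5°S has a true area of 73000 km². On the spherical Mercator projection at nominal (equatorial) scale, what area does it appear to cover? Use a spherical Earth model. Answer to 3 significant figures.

For Mercator, h = k = sec φ (a conformal cylindrical projection has a single point scale, 1/cos φ).
Areal scale = k² = sec²φ = 1/cos²(27.5°) = 1/0.8870² = 1.271.
Apparent area = 73000 × 1.271 ≈ 92800 km².

92800 km²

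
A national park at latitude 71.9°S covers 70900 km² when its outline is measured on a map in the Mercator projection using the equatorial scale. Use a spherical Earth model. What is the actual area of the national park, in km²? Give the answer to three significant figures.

Mercator is conformal, so the point scale is isotropic: h = k = sec φ = 1/cos φ.
Areal scale = k² = sec²φ = 1/cos²(71.9°) = 1/0.3107² = 10.36.
True area = apparent / (areal scale) = 70900 / 10.36 ≈ 6840 km².

6840 km²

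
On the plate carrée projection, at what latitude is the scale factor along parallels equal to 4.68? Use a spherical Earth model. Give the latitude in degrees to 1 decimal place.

77.7°

Plate carrée: h = 1, k = sec φ along parallels.
sec φ = 4.68  ⇒  cos φ = 0.2137  ⇒  φ ≈ 77.7°.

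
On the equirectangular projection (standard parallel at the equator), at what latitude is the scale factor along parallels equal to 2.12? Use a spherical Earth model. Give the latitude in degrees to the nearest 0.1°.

61.9°

Plate carrée: h = 1, k = sec φ along parallels.
sec φ = 2.12  ⇒  cos φ = 0.4717  ⇒  φ ≈ 61.9°.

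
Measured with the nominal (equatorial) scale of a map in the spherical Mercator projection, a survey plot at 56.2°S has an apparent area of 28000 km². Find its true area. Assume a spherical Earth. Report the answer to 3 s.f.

Mercator is conformal, so the point scale is isotropic: h = k = sec φ = 1/cos φ.
Areal scale = k² = sec²φ = 1/cos²(56.2°) = 1/0.5563² = 3.231.
True area = apparent / (areal scale) = 28000 / 3.231 ≈ 8670 km².

8670 km²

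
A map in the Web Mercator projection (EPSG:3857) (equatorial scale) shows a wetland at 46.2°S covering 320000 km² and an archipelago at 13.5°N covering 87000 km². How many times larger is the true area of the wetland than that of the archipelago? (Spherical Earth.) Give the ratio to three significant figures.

Mercator's areal exaggeration is sec²φ; hence true area = (apparent area) · cos²φ.
True area of wetland: 320000 × cos²(46.2°) = 320000 × 0.4791 = 153300 km².
True area of archipelago: 87000 × cos²(13.5°) = 87000 × 0.9455 = 82260 km².
Ratio = 153300 / 82260 ≈ 1.86.

1.86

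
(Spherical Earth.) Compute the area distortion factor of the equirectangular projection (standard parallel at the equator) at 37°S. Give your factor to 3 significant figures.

For the equirectangular projection with φ₀ = 0 (plate carrée), h = 1 along meridians and k = sec φ along parallels.
Areal scale = h·k = 1 × sec φ; at 37°, h = 1.000, k = 1.252, so h·k = 1.252.

1.25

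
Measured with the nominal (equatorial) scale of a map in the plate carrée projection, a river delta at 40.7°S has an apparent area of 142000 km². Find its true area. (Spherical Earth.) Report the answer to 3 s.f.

For the equirectangular projection with φ₀ = 0 (plate carrée), h = 1 along meridians and k = sec φ along parallels.
Areal scale = h·k = 1 × sec φ; at 40.7°, h = 1.000, k = 1.319, so h·k = 1.319.
True area = apparent / (areal scale) = 142000 / 1.319 ≈ 108000 km².

108000 km²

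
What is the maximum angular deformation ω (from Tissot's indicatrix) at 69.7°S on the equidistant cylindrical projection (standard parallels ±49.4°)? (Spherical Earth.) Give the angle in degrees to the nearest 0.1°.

With standard parallel φ₀ = 49.4°, the equirectangular projection gives x = Rλ cos φ₀, y = Rφ, so h = 1 and k = cos 49.4° / cos φ.
At 69.7°: h = 1.000, k = 1.876; principal scales a = 1.876, b = 1.000.
sin(ω/2) = (a − b)/(a + b) = 0.8758/2.876 = 0.3045, so ω = 2 arcsin(0.3045) ≈ 35.5°.

35.5°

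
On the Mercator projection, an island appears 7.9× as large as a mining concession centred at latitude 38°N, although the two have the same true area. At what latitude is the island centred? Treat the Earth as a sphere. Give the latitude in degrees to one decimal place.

73.7°

For equal true areas on Mercator, apparent areas scale as sec²φ, so the ratio is cos²φ₂ / cos²φ₁.
cos²φ₂ / cos²φ₁ = 7.9  ⇒  cos φ₁ = cos 38° / √7.9 = 0.7880/2.811 = 0.2804.
φ₁ = arccos(0.2804) ≈ 73.7°.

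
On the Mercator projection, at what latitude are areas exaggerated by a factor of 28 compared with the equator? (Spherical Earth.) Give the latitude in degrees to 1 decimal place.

79.1°

Mercator areal scale is sec²φ.
sec²φ = 28  ⇒  cos²φ = 0.03571  ⇒  cos φ = 0.1890.
φ = arccos(0.1890) ≈ 79.1°.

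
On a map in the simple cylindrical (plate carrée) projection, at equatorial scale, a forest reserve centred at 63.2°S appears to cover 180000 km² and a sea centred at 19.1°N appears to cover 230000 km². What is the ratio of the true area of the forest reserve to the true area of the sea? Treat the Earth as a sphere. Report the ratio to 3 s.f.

Plate carrée has h = 1 and k = sec φ, giving areal scale sec φ; true area = (apparent area) · cos φ.
True area of forest reserve: 180000 × cos(63.2°) = 180000 × 0.4509 = 81160 km².
True area of sea: 230000 × cos(19.1°) = 230000 × 0.9449 = 217300 km².
Ratio = 81160 / 217300 ≈ 0.373.

0.373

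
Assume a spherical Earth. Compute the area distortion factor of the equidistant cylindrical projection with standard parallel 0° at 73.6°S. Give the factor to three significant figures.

Plate carrée maps x = Rλ, y = Rφ. The meridian scale is h = 1 and the parallel scale is k = 1/cos φ = sec φ.
Areal scale = h·k = 1 × sec φ; at 73.6°, h = 1.000, k = 3.542, so h·k = 3.542.

3.54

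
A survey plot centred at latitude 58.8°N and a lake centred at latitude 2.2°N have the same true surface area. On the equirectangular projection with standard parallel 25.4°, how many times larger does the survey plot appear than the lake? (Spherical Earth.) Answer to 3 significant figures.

The equidistant cylindrical projection with φ₀ = 25.4° has h = 1 (meridians true) and k = cos φ₀ / cos φ along parallels.
Areal scale at 58.8°: h·k = 1.000 × 1.744 = 1.744.
Areal scale at 2.2°: h·k = 1.000 × 0.9040 = 0.9040.
Ratio = 1.744/0.9040 ≈ 1.93.

1.93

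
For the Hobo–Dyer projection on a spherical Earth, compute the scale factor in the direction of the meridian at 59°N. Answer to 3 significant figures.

The Hobo–Dyer projection is cylindrical equal-area with φ₀ = 37.5°. A cylindrical equal-area projection with standard parallel φ₀ has meridian scale h = cos φ / cos φ₀ and parallel scale k = cos φ₀ / cos φ (so areas are preserved, h·k = 1).
h = cos 59° / cos 37.5° = 0.5150/0.7934 = 0.6492.

0.649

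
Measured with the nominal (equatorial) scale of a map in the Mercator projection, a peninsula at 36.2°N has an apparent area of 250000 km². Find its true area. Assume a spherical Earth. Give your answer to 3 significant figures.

For Mercator, h = k = sec φ (a conformal cylindrical projection has a single point scale, 1/cos φ).
Areal scale = k² = sec²φ = 1/cos²(36.2°) = 1/0.8070² = 1.536.
True area = apparent / (areal scale) = 250000 / 1.536 ≈ 163000 km².

163000 km²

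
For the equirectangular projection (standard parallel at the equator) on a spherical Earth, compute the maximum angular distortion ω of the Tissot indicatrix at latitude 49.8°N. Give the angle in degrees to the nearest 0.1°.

In the plate carrée (x = Rλ, y = Rφ), meridians are true-scale (h = 1) and parallels are stretched by k = sec φ.
At 49.8°: h = 1.000, k = 1.549; principal scales a = 1.549, b = 1.000.
sin(ω/2) = (a − b)/(a + b) = 0.5493/2.549 = 0.2155, so ω = 2 arcsin(0.2155) ≈ 24.9°.

24.9°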